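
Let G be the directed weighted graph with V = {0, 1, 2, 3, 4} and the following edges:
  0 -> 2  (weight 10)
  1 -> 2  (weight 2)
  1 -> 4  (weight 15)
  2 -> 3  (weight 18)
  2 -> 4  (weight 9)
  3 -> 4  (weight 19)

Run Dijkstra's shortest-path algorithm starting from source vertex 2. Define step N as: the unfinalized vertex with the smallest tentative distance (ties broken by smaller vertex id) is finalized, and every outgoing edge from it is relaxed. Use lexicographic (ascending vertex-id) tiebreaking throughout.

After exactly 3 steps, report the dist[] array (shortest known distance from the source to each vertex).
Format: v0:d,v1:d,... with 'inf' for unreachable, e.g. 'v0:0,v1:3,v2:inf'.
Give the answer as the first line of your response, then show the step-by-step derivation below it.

v0:inf,v1:inf,v2:0,v3:18,v4:9

step 1: dist = v0:inf,v1:inf,v2:0,v3:18,v4:9
step 2: dist = v0:inf,v1:inf,v2:0,v3:18,v4:9
step 3: dist = v0:inf,v1:inf,v2:0,v3:18,v4:9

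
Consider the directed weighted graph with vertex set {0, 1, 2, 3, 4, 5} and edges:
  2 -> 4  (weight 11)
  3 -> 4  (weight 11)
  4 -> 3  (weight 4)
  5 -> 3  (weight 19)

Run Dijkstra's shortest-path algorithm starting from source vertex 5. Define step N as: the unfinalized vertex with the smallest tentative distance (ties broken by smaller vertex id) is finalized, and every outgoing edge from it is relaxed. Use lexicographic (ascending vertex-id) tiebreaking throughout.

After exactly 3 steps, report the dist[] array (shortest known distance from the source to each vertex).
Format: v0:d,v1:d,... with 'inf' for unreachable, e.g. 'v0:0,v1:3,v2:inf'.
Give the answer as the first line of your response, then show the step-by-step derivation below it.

v0:inf,v1:inf,v2:inf,v3:19,v4:30,v5:0

step 1: dist = v0:inf,v1:inf,v2:inf,v3:19,v4:inf,v5:0
step 2: dist = v0:inf,v1:inf,v2:inf,v3:19,v4:30,v5:0
step 3: dist = v0:inf,v1:inf,v2:inf,v3:19,v4:30,v5:0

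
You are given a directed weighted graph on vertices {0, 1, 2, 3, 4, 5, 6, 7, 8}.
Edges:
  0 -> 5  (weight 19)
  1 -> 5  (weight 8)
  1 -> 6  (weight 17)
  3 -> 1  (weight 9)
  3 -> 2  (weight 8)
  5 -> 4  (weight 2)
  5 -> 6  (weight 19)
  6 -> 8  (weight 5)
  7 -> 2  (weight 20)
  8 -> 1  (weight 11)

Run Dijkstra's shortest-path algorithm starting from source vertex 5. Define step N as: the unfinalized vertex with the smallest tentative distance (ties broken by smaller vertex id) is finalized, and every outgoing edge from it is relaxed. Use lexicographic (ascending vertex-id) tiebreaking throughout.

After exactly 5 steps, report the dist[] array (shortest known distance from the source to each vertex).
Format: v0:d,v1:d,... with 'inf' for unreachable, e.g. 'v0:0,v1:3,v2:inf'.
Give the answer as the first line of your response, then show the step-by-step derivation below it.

v0:inf,v1:35,v2:inf,v3:inf,v4:2,v5:0,v6:19,v7:inf,v8:24

step 1: dist = v0:inf,v1:inf,v2:inf,v3:inf,v4:2,v5:0,v6:19,v7:inf,v8:inf
step 2: dist = v0:inf,v1:inf,v2:inf,v3:inf,v4:2,v5:0,v6:19,v7:inf,v8:inf
step 3: dist = v0:inf,v1:inf,v2:inf,v3:inf,v4:2,v5:0,v6:19,v7:inf,v8:24
step 4: dist = v0:inf,v1:35,v2:inf,v3:inf,v4:2,v5:0,v6:19,v7:inf,v8:24
step 5: dist = v0:inf,v1:35,v2:inf,v3:inf,v4:2,v5:0,v6:19,v7:inf,v8:24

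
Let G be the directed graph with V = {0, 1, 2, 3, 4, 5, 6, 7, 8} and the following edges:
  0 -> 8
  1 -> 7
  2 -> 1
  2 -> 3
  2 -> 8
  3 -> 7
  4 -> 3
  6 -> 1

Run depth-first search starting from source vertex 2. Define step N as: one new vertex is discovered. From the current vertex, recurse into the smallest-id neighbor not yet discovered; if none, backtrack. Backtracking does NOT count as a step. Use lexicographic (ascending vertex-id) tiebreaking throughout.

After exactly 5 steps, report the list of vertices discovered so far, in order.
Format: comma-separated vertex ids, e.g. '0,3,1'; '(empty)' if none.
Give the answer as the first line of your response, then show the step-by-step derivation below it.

2,1,7,3,8

step 1: discover 2; path=2; order=2
step 2: discover 1; path=2>1; order=2,1
step 3: discover 7; path=2>1>7; order=2,1,7
step 4: discover 3; path=2>3; order=2,1,7,3
step 5: discover 8; path=2>8; order=2,1,7,3,8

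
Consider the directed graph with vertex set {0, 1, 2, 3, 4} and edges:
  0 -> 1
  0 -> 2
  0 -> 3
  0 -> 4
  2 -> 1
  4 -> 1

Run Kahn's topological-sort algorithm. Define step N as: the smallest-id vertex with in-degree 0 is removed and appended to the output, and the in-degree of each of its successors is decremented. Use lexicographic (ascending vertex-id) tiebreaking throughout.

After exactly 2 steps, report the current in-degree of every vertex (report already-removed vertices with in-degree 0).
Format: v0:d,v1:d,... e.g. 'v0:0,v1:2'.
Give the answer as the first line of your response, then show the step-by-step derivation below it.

v0:0,v1:1,v2:0,v3:0,v4:0

step 1: output 0; order=[0]; indeg=(0,2,0,0,0)
step 2: output 2; order=[0,2]; indeg=(0,1,0,0,0)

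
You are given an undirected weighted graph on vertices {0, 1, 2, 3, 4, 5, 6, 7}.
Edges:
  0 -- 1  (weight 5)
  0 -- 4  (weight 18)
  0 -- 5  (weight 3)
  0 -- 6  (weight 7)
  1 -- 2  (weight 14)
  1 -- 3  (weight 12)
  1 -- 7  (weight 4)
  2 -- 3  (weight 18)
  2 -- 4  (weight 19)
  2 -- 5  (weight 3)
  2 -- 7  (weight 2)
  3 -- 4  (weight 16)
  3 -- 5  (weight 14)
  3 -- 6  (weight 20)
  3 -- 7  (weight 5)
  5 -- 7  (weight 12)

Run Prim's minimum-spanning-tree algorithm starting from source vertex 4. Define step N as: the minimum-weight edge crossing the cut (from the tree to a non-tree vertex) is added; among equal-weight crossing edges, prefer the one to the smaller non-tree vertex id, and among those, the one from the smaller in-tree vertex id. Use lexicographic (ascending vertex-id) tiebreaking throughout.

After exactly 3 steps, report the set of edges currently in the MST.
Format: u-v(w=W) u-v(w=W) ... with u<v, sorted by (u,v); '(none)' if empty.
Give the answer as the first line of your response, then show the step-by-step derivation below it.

2-7(w=2) 3-4(w=16) 3-7(w=5)

step 1: add edge 3-4 (w=16); MST = {3-4(w=16)}
step 2: add edge 3-7 (w=5); MST = {3-4(w=16) 3-7(w=5)}
step 3: add edge 2-7 (w=2); MST = {2-7(w=2) 3-4(w=16) 3-7(w=5)}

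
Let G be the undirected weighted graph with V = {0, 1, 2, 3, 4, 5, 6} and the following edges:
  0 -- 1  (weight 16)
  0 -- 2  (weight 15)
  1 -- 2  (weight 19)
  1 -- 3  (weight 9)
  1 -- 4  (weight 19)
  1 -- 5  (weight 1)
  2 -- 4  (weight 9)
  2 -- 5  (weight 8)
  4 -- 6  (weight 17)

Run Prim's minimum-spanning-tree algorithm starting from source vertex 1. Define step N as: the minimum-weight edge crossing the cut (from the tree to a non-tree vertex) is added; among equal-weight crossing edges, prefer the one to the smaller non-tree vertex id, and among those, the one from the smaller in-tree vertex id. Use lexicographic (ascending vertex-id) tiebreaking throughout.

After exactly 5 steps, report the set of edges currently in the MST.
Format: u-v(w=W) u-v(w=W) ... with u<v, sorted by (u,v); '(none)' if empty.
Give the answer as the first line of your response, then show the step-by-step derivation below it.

0-2(w=15) 1-3(w=9) 1-5(w=1) 2-4(w=9) 2-5(w=8)

step 1: add edge 1-5 (w=1); MST = {1-5(w=1)}
step 2: add edge 2-5 (w=8); MST = {1-5(w=1) 2-5(w=8)}
step 3: add edge 1-3 (w=9); MST = {1-3(w=9) 1-5(w=1) 2-5(w=8)}
step 4: add edge 2-4 (w=9); MST = {1-3(w=9) 1-5(w=1) 2-4(w=9) 2-5(w=8)}
step 5: add edge 0-2 (w=15); MST = {0-2(w=15) 1-3(w=9) 1-5(w=1) 2-4(w=9) 2-5(w=8)}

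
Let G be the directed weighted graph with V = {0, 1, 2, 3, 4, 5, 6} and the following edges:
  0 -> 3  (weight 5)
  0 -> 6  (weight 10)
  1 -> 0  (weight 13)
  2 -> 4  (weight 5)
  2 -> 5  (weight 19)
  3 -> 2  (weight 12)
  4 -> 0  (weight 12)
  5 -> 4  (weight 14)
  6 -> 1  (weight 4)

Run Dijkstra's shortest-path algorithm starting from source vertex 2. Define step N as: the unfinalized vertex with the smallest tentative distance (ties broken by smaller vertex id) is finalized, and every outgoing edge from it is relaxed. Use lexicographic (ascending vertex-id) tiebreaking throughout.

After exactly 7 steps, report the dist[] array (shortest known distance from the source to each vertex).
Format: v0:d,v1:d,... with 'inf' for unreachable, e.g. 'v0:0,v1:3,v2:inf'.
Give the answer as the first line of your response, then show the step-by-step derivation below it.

v0:17,v1:31,v2:0,v3:22,v4:5,v5:19,v6:27

step 1: dist = v0:inf,v1:inf,v2:0,v3:inf,v4:5,v5:19,v6:inf
step 2: dist = v0:17,v1:inf,v2:0,v3:inf,v4:5,v5:19,v6:inf
step 3: dist = v0:17,v1:inf,v2:0,v3:22,v4:5,v5:19,v6:27
step 4: dist = v0:17,v1:inf,v2:0,v3:22,v4:5,v5:19,v6:27
step 5: dist = v0:17,v1:inf,v2:0,v3:22,v4:5,v5:19,v6:27
step 6: dist = v0:17,v1:31,v2:0,v3:22,v4:5,v5:19,v6:27
step 7: dist = v0:17,v1:31,v2:0,v3:22,v4:5,v5:19,v6:27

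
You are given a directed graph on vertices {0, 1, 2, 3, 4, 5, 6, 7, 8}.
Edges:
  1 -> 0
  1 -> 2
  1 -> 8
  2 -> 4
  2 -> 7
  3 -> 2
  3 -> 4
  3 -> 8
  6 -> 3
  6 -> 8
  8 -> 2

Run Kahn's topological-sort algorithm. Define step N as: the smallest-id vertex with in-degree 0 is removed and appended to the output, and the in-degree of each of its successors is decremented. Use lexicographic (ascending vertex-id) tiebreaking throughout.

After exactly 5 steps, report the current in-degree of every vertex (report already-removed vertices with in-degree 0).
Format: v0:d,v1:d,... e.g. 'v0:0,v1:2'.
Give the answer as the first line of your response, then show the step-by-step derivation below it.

v0:0,v1:0,v2:1,v3:0,v4:1,v5:0,v6:0,v7:1,v8:0

step 1: output 1; order=[1]; indeg=(0,0,2,1,2,0,0,1,2)
step 2: output 0; order=[1,0]; indeg=(0,0,2,1,2,0,0,1,2)
step 3: output 5; order=[1,0,5]; indeg=(0,0,2,1,2,0,0,1,2)
step 4: output 6; order=[1,0,5,6]; indeg=(0,0,2,0,2,0,0,1,1)
step 5: output 3; order=[1,0,5,6,3]; indeg=(0,0,1,0,1,0,0,1,0)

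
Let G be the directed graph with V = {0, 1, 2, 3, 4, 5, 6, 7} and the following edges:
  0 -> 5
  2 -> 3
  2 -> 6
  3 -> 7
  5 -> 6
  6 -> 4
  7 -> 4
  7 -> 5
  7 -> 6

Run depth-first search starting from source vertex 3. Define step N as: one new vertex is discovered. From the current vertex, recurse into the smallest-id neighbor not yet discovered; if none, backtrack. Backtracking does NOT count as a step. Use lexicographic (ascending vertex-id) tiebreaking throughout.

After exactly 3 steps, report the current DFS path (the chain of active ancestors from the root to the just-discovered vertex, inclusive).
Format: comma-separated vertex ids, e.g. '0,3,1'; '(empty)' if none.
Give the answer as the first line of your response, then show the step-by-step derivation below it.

3,7,4

step 1: discover 3; path=3; order=3
step 2: discover 7; path=3>7; order=3,7
step 3: discover 4; path=3>7>4; order=3,7,4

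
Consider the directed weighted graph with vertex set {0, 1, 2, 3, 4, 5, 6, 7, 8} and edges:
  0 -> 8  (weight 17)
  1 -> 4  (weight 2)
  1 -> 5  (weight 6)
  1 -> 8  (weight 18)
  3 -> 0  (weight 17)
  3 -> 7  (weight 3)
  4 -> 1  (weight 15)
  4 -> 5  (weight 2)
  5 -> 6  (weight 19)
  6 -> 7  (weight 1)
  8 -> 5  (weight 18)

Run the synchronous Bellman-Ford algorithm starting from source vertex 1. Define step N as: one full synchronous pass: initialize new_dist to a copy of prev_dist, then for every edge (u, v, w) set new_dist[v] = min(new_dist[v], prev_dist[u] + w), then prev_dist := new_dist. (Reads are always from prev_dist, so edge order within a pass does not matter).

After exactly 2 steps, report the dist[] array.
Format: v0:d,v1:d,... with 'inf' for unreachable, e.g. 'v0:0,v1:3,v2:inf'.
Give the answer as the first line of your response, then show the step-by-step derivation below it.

v0:inf,v1:0,v2:inf,v3:inf,v4:2,v5:4,v6:25,v7:inf,v8:18

step 1: dist = v0:inf,v1:0,v2:inf,v3:inf,v4:2,v5:6,v6:inf,v7:inf,v8:18
step 2: dist = v0:inf,v1:0,v2:inf,v3:inf,v4:2,v5:4,v6:25,v7:inf,v8:18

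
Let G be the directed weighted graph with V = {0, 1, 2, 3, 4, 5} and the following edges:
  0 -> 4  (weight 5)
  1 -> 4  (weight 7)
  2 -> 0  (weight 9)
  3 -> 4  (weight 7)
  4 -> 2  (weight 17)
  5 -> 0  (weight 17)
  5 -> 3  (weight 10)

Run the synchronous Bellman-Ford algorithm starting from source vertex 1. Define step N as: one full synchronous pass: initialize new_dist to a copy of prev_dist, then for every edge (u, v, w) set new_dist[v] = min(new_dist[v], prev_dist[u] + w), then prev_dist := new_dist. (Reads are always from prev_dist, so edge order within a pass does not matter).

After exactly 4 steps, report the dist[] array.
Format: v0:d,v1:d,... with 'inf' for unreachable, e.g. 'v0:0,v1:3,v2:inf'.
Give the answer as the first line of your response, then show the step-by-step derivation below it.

v0:33,v1:0,v2:24,v3:inf,v4:7,v5:inf

step 1: dist = v0:inf,v1:0,v2:inf,v3:inf,v4:7,v5:inf
step 2: dist = v0:inf,v1:0,v2:24,v3:inf,v4:7,v5:inf
step 3: dist = v0:33,v1:0,v2:24,v3:inf,v4:7,v5:inf
step 4: dist = v0:33,v1:0,v2:24,v3:inf,v4:7,v5:inf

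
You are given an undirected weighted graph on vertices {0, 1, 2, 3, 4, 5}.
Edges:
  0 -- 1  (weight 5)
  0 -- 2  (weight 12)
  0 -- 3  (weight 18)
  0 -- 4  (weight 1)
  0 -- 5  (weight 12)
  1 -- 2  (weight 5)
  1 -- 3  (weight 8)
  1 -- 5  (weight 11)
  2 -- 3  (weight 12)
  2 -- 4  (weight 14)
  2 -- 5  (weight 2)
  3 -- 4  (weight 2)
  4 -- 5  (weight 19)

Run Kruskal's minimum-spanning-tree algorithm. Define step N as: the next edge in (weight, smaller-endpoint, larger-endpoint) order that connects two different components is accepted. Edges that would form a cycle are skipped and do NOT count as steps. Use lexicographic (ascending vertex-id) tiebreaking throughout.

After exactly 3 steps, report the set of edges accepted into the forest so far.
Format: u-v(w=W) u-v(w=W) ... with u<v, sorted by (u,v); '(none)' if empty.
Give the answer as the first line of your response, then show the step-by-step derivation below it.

0-4(w=1) 2-5(w=2) 3-4(w=2)

step 1: add edge 0-4 (w=1); MST = {0-4(w=1)}
step 2: add edge 2-5 (w=2); MST = {0-4(w=1) 2-5(w=2)}
step 3: add edge 3-4 (w=2); MST = {0-4(w=1) 2-5(w=2) 3-4(w=2)}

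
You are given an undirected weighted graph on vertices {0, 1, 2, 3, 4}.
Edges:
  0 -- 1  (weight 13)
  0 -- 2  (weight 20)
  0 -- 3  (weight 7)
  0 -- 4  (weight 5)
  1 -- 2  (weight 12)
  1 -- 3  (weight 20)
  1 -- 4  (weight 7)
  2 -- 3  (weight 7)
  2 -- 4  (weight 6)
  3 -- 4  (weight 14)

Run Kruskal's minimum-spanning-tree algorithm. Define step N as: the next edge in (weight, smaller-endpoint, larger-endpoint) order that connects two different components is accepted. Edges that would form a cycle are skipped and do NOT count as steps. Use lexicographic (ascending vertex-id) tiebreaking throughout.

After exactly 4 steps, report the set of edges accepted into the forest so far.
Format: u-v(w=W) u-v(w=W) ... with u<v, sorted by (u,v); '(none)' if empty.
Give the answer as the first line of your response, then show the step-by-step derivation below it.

0-3(w=7) 0-4(w=5) 1-4(w=7) 2-4(w=6)

step 1: add edge 0-4 (w=5); MST = {0-4(w=5)}
step 2: add edge 2-4 (w=6); MST = {0-4(w=5) 2-4(w=6)}
step 3: add edge 0-3 (w=7); MST = {0-3(w=7) 0-4(w=5) 2-4(w=6)}
step 4: add edge 1-4 (w=7); MST = {0-3(w=7) 0-4(w=5) 1-4(w=7) 2-4(w=6)}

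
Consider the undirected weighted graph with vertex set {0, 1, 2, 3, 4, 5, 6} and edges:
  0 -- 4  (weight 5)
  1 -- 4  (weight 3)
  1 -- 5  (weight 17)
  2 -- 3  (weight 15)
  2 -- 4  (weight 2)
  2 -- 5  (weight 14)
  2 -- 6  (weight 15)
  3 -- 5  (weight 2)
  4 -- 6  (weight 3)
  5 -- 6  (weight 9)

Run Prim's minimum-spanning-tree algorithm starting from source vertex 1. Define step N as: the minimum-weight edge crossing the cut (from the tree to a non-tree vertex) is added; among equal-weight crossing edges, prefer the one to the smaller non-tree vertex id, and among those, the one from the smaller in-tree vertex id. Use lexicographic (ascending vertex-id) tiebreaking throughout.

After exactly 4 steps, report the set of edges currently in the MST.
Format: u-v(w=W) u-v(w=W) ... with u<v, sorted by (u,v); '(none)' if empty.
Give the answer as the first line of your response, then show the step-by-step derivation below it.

0-4(w=5) 1-4(w=3) 2-4(w=2) 4-6(w=3)

step 1: add edge 1-4 (w=3); MST = {1-4(w=3)}
step 2: add edge 2-4 (w=2); MST = {1-4(w=3) 2-4(w=2)}
step 3: add edge 4-6 (w=3); MST = {1-4(w=3) 2-4(w=2) 4-6(w=3)}
step 4: add edge 0-4 (w=5); MST = {0-4(w=5) 1-4(w=3) 2-4(w=2) 4-6(w=3)}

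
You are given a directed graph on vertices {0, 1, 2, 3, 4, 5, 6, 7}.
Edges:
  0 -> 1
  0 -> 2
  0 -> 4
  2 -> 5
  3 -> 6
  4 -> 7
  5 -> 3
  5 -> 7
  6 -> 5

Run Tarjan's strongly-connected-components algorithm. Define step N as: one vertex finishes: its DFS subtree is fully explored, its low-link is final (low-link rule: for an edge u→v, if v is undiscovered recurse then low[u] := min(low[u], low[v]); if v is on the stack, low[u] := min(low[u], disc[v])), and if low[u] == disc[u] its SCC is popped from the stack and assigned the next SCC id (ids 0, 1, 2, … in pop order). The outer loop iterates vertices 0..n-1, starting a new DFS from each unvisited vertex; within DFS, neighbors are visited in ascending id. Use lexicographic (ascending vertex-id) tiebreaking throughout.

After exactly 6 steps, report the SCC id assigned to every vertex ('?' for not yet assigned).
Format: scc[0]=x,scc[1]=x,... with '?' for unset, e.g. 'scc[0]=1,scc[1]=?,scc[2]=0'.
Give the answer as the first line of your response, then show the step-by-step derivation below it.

scc[0]=?,scc[1]=0,scc[2]=3,scc[3]=2,scc[4]=?,scc[5]=2,scc[6]=2,scc[7]=1

step 1: low=(low[0]=0,low[1]=1,low[2]=?,low[3]=?,low[4]=?,low[5]=?,low[6]=?,low[7]=?); scc=(scc[0]=?,scc[1]=0,scc[2]=?,scc[3]=?,scc[4]=?,scc[5]=?,scc[6]=?,scc[7]=?)
step 2: low=(low[0]=0,low[1]=1,low[2]=2,low[3]=4,low[4]=?,low[5]=3,low[6]=3,low[7]=?); scc=(scc[0]=?,scc[1]=0,scc[2]=?,scc[3]=?,scc[4]=?,scc[5]=?,scc[6]=?,scc[7]=?)
step 3: low=(low[0]=0,low[1]=1,low[2]=2,low[3]=3,low[4]=?,low[5]=3,low[6]=3,low[7]=?); scc=(scc[0]=?,scc[1]=0,scc[2]=?,scc[3]=?,scc[4]=?,scc[5]=?,scc[6]=?,scc[7]=?)
step 4: low=(low[0]=0,low[1]=1,low[2]=2,low[3]=3,low[4]=?,low[5]=3,low[6]=3,low[7]=6); scc=(scc[0]=?,scc[1]=0,scc[2]=?,scc[3]=?,scc[4]=?,scc[5]=?,scc[6]=?,scc[7]=1)
step 5: low=(low[0]=0,low[1]=1,low[2]=2,low[3]=3,low[4]=?,low[5]=3,low[6]=3,low[7]=6); scc=(scc[0]=?,scc[1]=0,scc[2]=?,scc[3]=2,scc[4]=?,scc[5]=2,scc[6]=2,scc[7]=1)
step 6: low=(low[0]=0,low[1]=1,low[2]=2,low[3]=3,low[4]=?,low[5]=3,low[6]=3,low[7]=6); scc=(scc[0]=?,scc[1]=0,scc[2]=3,scc[3]=2,scc[4]=?,scc[5]=2,scc[6]=2,scc[7]=1)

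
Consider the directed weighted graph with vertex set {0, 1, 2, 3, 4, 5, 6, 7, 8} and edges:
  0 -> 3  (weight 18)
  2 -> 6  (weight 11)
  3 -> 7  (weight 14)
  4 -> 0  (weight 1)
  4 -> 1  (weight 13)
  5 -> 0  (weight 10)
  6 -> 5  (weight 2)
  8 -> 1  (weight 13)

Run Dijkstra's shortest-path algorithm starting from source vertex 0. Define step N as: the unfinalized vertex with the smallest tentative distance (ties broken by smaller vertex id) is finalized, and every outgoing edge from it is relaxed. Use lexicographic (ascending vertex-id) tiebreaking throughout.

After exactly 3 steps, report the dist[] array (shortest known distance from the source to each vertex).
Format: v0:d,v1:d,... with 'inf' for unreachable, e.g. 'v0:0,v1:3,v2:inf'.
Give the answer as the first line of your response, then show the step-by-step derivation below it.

v0:0,v1:inf,v2:inf,v3:18,v4:inf,v5:inf,v6:inf,v7:32,v8:inf

step 1: dist = v0:0,v1:inf,v2:inf,v3:18,v4:inf,v5:inf,v6:inf,v7:inf,v8:inf
step 2: dist = v0:0,v1:inf,v2:inf,v3:18,v4:inf,v5:inf,v6:inf,v7:32,v8:inf
step 3: dist = v0:0,v1:inf,v2:inf,v3:18,v4:inf,v5:inf,v6:inf,v7:32,v8:inf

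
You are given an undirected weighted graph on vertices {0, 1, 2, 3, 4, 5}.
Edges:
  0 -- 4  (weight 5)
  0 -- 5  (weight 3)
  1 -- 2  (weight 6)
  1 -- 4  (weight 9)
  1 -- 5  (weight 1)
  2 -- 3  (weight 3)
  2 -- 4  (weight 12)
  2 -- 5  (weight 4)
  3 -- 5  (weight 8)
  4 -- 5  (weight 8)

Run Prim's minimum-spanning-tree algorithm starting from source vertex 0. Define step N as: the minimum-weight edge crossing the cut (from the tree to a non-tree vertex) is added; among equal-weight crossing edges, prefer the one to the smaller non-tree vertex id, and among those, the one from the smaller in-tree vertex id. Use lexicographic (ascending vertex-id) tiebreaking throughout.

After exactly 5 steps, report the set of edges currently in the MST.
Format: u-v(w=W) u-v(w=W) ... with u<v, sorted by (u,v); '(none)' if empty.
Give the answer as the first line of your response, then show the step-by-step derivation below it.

0-4(w=5) 0-5(w=3) 1-5(w=1) 2-3(w=3) 2-5(w=4)

step 1: add edge 0-5 (w=3); MST = {0-5(w=3)}
step 2: add edge 1-5 (w=1); MST = {0-5(w=3) 1-5(w=1)}
step 3: add edge 2-5 (w=4); MST = {0-5(w=3) 1-5(w=1) 2-5(w=4)}
step 4: add edge 2-3 (w=3); MST = {0-5(w=3) 1-5(w=1) 2-3(w=3) 2-5(w=4)}
step 5: add edge 0-4 (w=5); MST = {0-4(w=5) 0-5(w=3) 1-5(w=1) 2-3(w=3) 2-5(w=4)}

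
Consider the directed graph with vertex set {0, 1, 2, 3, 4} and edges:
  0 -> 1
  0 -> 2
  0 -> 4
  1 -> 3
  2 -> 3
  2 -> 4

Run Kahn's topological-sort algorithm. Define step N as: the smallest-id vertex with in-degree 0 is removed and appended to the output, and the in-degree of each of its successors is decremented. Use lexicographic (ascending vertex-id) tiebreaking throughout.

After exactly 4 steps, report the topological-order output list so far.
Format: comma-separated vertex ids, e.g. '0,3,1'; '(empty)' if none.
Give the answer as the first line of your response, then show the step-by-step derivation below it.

0,1,2,3

step 1: output 0; order=[0]; indeg=(0,0,0,2,1)
step 2: output 1; order=[0,1]; indeg=(0,0,0,1,1)
step 3: output 2; order=[0,1,2]; indeg=(0,0,0,0,0)
step 4: output 3; order=[0,1,2,3]; indeg=(0,0,0,0,0)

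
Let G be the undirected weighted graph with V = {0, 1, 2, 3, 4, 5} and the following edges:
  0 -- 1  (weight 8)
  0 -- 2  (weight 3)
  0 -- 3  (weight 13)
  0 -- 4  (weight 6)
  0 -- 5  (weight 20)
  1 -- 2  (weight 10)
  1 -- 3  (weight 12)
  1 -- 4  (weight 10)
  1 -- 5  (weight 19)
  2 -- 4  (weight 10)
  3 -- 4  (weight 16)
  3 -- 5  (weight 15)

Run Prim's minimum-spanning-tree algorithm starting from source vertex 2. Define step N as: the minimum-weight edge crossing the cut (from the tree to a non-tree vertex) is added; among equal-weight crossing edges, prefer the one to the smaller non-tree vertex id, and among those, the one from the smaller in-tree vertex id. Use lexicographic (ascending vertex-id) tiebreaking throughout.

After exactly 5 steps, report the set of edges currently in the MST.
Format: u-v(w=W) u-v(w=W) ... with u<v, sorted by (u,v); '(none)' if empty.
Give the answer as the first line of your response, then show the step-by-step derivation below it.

0-1(w=8) 0-2(w=3) 0-4(w=6) 1-3(w=12) 3-5(w=15)

step 1: add edge 0-2 (w=3); MST = {0-2(w=3)}
step 2: add edge 0-4 (w=6); MST = {0-2(w=3) 0-4(w=6)}
step 3: add edge 0-1 (w=8); MST = {0-1(w=8) 0-2(w=3) 0-4(w=6)}
step 4: add edge 1-3 (w=12); MST = {0-1(w=8) 0-2(w=3) 0-4(w=6) 1-3(w=12)}
step 5: add edge 3-5 (w=15); MST = {0-1(w=8) 0-2(w=3) 0-4(w=6) 1-3(w=12) 3-5(w=15)}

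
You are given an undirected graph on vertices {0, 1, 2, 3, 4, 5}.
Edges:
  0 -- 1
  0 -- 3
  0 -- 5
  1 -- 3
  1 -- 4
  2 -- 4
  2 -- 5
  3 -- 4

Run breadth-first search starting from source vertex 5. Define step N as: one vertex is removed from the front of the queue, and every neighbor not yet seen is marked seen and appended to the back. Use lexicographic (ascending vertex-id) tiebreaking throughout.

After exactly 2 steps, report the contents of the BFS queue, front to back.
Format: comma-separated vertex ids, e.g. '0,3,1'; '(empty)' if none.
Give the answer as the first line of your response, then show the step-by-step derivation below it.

2,1,3

step 1: dequeue 5; queue=[0,2]; order=5
step 2: dequeue 0; queue=[2,1,3]; order=5,0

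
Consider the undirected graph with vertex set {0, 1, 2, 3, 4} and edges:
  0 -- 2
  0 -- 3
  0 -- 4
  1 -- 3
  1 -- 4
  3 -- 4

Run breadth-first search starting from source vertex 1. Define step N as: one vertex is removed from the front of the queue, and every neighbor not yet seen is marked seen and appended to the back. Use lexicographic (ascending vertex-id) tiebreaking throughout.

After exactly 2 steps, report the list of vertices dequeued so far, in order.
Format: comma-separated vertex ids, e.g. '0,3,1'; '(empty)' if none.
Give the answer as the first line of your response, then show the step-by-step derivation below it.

1,3

step 1: dequeue 1; queue=[3,4]; order=1
step 2: dequeue 3; queue=[4,0]; order=1,3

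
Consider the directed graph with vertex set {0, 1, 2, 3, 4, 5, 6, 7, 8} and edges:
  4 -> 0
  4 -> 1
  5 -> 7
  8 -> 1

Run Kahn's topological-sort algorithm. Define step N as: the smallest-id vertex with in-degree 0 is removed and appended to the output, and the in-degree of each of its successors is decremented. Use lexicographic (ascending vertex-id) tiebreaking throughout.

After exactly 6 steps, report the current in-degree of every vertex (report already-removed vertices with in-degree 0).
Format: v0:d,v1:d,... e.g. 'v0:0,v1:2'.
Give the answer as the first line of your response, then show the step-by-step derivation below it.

v0:0,v1:1,v2:0,v3:0,v4:0,v5:0,v6:0,v7:0,v8:0

step 1: output 2; order=[2]; indeg=(1,2,0,0,0,0,0,1,0)
step 2: output 3; order=[2,3]; indeg=(1,2,0,0,0,0,0,1,0)
step 3: output 4; order=[2,3,4]; indeg=(0,1,0,0,0,0,0,1,0)
step 4: output 0; order=[2,3,4,0]; indeg=(0,1,0,0,0,0,0,1,0)
step 5: output 5; order=[2,3,4,0,5]; indeg=(0,1,0,0,0,0,0,0,0)
step 6: output 6; order=[2,3,4,0,5,6]; indeg=(0,1,0,0,0,0,0,0,0)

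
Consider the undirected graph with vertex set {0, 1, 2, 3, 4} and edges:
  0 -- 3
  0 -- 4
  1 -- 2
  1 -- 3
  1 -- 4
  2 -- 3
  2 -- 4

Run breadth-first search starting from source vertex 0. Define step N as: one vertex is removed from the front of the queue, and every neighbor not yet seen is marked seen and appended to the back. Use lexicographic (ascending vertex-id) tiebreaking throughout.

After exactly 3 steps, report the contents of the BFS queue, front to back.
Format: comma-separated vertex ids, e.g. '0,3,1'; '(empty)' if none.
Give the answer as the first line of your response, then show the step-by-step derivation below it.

1,2

step 1: dequeue 0; queue=[3,4]; order=0
step 2: dequeue 3; queue=[4,1,2]; order=0,3
step 3: dequeue 4; queue=[1,2]; order=0,3,4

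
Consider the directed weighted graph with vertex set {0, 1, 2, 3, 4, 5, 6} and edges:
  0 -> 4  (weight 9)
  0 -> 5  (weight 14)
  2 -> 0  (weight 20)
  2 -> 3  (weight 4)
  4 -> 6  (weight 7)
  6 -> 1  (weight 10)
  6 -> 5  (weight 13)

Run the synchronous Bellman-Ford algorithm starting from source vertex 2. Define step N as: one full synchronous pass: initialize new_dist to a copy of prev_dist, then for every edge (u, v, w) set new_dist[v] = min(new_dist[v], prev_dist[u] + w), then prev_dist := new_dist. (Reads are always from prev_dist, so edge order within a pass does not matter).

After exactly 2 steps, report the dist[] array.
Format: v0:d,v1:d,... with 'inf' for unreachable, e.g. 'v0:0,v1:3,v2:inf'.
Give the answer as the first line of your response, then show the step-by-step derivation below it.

v0:20,v1:inf,v2:0,v3:4,v4:29,v5:34,v6:inf

step 1: dist = v0:20,v1:inf,v2:0,v3:4,v4:inf,v5:inf,v6:inf
step 2: dist = v0:20,v1:inf,v2:0,v3:4,v4:29,v5:34,v6:inf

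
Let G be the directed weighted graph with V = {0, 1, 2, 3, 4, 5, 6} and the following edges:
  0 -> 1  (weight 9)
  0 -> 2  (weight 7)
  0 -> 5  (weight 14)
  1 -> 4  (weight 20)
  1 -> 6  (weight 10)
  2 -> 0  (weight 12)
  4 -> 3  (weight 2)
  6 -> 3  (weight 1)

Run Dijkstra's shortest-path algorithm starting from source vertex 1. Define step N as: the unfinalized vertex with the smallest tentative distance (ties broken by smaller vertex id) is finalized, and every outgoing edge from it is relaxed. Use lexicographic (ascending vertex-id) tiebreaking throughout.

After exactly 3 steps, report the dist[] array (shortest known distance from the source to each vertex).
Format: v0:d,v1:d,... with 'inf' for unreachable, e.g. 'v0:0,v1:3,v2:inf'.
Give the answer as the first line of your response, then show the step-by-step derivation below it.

v0:inf,v1:0,v2:inf,v3:11,v4:20,v5:inf,v6:10

step 1: dist = v0:inf,v1:0,v2:inf,v3:inf,v4:20,v5:inf,v6:10
step 2: dist = v0:inf,v1:0,v2:inf,v3:11,v4:20,v5:inf,v6:10
step 3: dist = v0:inf,v1:0,v2:inf,v3:11,v4:20,v5:inf,v6:10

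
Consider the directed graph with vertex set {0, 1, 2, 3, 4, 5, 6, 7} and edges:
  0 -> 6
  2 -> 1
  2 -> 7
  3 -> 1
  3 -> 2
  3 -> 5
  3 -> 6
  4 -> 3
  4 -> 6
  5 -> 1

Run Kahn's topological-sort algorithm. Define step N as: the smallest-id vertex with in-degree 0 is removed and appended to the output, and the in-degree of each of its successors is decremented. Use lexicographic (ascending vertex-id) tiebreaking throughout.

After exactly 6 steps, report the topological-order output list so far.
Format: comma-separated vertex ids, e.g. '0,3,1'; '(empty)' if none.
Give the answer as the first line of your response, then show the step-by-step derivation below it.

0,4,3,2,5,1

step 1: output 0; order=[0]; indeg=(0,3,1,1,0,1,2,1)
step 2: output 4; order=[0,4]; indeg=(0,3,1,0,0,1,1,1)
step 3: output 3; order=[0,4,3]; indeg=(0,2,0,0,0,0,0,1)
step 4: output 2; order=[0,4,3,2]; indeg=(0,1,0,0,0,0,0,0)
step 5: output 5; order=[0,4,3,2,5]; indeg=(0,0,0,0,0,0,0,0)
step 6: output 1; order=[0,4,3,2,5,1]; indeg=(0,0,0,0,0,0,0,0)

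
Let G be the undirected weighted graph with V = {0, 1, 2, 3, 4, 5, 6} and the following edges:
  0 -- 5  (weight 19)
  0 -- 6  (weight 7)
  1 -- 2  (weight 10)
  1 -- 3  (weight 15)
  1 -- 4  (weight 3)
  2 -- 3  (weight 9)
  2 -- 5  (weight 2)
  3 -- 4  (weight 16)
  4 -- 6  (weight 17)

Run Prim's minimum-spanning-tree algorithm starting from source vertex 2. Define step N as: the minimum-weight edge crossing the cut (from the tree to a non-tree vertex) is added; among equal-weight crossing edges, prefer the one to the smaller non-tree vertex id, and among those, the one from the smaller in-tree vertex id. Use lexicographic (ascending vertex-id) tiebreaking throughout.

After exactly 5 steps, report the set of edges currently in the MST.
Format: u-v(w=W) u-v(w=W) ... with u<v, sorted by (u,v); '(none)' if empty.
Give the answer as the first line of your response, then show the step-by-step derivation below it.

1-2(w=10) 1-4(w=3) 2-3(w=9) 2-5(w=2) 4-6(w=17)

step 1: add edge 2-5 (w=2); MST = {2-5(w=2)}
step 2: add edge 2-3 (w=9); MST = {2-3(w=9) 2-5(w=2)}
step 3: add edge 1-2 (w=10); MST = {1-2(w=10) 2-3(w=9) 2-5(w=2)}
step 4: add edge 1-4 (w=3); MST = {1-2(w=10) 1-4(w=3) 2-3(w=9) 2-5(w=2)}
step 5: add edge 4-6 (w=17); MST = {1-2(w=10) 1-4(w=3) 2-3(w=9) 2-5(w=2) 4-6(w=17)}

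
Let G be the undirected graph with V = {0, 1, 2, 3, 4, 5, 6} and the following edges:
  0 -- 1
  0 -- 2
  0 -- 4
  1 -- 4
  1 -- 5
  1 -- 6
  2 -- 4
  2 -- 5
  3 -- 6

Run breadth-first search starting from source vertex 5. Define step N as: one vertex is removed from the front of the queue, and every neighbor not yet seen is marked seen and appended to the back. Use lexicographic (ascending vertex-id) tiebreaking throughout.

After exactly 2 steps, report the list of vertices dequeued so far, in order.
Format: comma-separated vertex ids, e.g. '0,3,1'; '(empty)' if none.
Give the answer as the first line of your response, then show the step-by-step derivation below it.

5,1

step 1: dequeue 5; queue=[1,2]; order=5
step 2: dequeue 1; queue=[2,0,4,6]; order=5,1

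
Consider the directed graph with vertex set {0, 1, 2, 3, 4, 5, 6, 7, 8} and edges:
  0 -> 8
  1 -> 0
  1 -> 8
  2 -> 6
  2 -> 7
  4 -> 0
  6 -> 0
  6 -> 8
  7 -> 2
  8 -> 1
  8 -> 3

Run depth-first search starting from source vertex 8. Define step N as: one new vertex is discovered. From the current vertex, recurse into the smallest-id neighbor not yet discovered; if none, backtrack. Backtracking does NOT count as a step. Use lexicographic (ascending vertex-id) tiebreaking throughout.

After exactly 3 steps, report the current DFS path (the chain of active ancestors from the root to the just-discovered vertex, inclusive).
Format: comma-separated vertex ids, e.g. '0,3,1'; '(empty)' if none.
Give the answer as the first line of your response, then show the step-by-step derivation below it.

8,1,0

step 1: discover 8; path=8; order=8
step 2: discover 1; path=8>1; order=8,1
step 3: discover 0; path=8>1>0; order=8,1,0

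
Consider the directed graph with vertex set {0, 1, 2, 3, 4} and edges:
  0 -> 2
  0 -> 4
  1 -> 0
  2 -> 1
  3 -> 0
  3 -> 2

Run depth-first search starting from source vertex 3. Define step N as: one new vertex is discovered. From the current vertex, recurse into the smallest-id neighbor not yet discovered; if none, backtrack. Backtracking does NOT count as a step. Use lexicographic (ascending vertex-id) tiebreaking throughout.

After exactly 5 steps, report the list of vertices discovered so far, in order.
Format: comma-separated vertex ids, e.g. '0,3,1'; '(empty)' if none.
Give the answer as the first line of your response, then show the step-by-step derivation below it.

3,0,2,1,4

step 1: discover 3; path=3; order=3
step 2: discover 0; path=3>0; order=3,0
step 3: discover 2; path=3>0>2; order=3,0,2
step 4: discover 1; path=3>0>2>1; order=3,0,2,1
step 5: discover 4; path=3>0>4; order=3,0,2,1,4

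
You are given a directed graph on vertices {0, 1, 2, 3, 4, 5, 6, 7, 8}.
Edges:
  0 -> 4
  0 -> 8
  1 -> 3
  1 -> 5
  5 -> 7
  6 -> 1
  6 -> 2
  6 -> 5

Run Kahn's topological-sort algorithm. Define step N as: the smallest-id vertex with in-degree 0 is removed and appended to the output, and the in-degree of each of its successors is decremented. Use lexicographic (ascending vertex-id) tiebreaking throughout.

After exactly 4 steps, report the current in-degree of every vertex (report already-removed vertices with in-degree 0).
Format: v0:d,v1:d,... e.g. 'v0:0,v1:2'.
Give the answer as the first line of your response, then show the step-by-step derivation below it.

v0:0,v1:0,v2:0,v3:0,v4:0,v5:0,v6:0,v7:1,v8:0

step 1: output 0; order=[0]; indeg=(0,1,1,1,0,2,0,1,0)
step 2: output 4; order=[0,4]; indeg=(0,1,1,1,0,2,0,1,0)
step 3: output 6; order=[0,4,6]; indeg=(0,0,0,1,0,1,0,1,0)
step 4: output 1; order=[0,4,6,1]; indeg=(0,0,0,0,0,0,0,1,0)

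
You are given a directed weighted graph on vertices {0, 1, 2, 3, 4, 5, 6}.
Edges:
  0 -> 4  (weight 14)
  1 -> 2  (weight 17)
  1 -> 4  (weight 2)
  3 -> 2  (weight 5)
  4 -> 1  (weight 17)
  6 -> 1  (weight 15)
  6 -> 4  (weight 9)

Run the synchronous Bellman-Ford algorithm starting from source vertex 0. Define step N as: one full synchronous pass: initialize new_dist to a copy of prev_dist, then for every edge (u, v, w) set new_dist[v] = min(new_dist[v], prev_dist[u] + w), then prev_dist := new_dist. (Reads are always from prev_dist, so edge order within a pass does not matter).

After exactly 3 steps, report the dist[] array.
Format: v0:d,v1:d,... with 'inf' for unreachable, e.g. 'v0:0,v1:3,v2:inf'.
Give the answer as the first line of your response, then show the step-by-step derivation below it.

v0:0,v1:31,v2:48,v3:inf,v4:14,v5:inf,v6:inf

step 1: dist = v0:0,v1:inf,v2:inf,v3:inf,v4:14,v5:inf,v6:inf
step 2: dist = v0:0,v1:31,v2:inf,v3:inf,v4:14,v5:inf,v6:inf
step 3: dist = v0:0,v1:31,v2:48,v3:inf,v4:14,v5:inf,v6:inf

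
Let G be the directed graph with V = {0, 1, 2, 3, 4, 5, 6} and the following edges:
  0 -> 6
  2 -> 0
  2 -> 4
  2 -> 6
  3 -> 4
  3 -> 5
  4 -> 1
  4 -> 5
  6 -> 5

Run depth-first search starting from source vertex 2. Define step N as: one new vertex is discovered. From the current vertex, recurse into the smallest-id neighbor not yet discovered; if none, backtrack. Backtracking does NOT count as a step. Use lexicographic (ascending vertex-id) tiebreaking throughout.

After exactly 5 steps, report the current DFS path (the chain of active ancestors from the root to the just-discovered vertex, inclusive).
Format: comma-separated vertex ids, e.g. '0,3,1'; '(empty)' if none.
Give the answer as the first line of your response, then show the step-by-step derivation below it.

2,4

step 1: discover 2; path=2; order=2
step 2: discover 0; path=2>0; order=2,0
step 3: discover 6; path=2>0>6; order=2,0,6
step 4: discover 5; path=2>0>6>5; order=2,0,6,5
step 5: discover 4; path=2>4; order=2,0,6,5,4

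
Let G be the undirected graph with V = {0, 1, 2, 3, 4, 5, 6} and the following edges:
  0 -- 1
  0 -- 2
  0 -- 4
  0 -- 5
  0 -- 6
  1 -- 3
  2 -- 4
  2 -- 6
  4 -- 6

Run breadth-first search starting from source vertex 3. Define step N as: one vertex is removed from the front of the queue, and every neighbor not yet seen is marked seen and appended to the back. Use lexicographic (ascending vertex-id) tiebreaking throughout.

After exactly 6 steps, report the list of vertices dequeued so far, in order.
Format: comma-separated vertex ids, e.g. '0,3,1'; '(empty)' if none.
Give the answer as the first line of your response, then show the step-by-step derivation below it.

3,1,0,2,4,5

step 1: dequeue 3; queue=[1]; order=3
step 2: dequeue 1; queue=[0]; order=3,1
step 3: dequeue 0; queue=[2,4,5,6]; order=3,1,0
step 4: dequeue 2; queue=[4,5,6]; order=3,1,0,2
step 5: dequeue 4; queue=[5,6]; order=3,1,0,2,4
step 6: dequeue 5; queue=[6]; order=3,1,0,2,4,5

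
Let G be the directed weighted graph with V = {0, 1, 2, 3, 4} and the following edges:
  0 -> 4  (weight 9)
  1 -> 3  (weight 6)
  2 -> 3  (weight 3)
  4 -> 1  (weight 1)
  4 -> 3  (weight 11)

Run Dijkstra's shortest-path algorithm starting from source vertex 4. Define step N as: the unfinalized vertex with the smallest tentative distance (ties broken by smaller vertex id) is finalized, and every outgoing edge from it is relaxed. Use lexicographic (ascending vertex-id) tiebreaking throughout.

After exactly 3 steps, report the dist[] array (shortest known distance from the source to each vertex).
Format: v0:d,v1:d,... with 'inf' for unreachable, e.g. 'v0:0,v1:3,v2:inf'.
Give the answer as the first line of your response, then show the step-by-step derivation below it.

v0:inf,v1:1,v2:inf,v3:7,v4:0

step 1: dist = v0:inf,v1:1,v2:inf,v3:11,v4:0
step 2: dist = v0:inf,v1:1,v2:inf,v3:7,v4:0
step 3: dist = v0:inf,v1:1,v2:inf,v3:7,v4:0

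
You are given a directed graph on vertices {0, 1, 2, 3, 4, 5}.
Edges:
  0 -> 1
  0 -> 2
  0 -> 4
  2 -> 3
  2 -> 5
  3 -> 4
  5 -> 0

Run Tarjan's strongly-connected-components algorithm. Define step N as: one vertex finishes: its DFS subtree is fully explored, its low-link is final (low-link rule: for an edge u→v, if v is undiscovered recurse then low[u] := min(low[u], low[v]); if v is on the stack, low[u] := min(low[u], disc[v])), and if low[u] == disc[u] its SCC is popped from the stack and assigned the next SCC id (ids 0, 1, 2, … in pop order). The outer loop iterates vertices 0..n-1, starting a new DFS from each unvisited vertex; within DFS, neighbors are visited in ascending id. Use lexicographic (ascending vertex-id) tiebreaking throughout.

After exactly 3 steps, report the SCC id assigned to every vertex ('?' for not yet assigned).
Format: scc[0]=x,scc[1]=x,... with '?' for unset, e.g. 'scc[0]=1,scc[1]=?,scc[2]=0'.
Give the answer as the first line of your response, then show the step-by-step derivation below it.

scc[0]=?,scc[1]=0,scc[2]=?,scc[3]=2,scc[4]=1,scc[5]=?

step 1: low=(low[0]=0,low[1]=1,low[2]=?,low[3]=?,low[4]=?,low[5]=?); scc=(scc[0]=?,scc[1]=0,scc[2]=?,scc[3]=?,scc[4]=?,scc[5]=?)
step 2: low=(low[0]=0,low[1]=1,low[2]=2,low[3]=3,low[4]=4,low[5]=?); scc=(scc[0]=?,scc[1]=0,scc[2]=?,scc[3]=?,scc[4]=1,scc[5]=?)
step 3: low=(low[0]=0,low[1]=1,low[2]=2,low[3]=3,low[4]=4,low[5]=?); scc=(scc[0]=?,scc[1]=0,scc[2]=?,scc[3]=2,scc[4]=1,scc[5]=?)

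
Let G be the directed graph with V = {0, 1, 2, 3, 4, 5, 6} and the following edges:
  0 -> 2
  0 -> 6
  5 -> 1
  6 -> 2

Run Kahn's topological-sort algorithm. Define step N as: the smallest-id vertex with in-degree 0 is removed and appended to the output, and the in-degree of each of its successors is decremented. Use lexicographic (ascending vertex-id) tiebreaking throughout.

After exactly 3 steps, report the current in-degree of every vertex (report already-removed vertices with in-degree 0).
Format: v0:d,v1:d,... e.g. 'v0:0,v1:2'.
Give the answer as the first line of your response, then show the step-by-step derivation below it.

v0:0,v1:1,v2:1,v3:0,v4:0,v5:0,v6:0

step 1: output 0; order=[0]; indeg=(0,1,1,0,0,0,0)
step 2: output 3; order=[0,3]; indeg=(0,1,1,0,0,0,0)
step 3: output 4; order=[0,3,4]; indeg=(0,1,1,0,0,0,0)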